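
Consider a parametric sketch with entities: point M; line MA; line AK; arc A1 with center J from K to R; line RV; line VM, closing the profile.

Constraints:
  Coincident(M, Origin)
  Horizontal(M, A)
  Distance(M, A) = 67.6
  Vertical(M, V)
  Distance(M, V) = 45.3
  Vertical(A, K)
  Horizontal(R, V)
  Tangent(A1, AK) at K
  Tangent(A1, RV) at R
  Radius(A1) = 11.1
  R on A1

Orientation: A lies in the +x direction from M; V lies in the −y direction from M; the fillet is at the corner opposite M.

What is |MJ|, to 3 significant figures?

66.0

MV is vertical with |MV| = 45.3 and V on the −y side, so V = (0.00, -45.3). The virtual corner opposite M is at (67.6, -45.3). The tangent condition forces JK to be normal to AK and tangency of A1 to RV means the radius JR is perpendicular to RV, with radius 11.1, so the center J sits 11.1 in from both sides at J = (56.5, -34.2). Then |MJ| = |J − M| = 66.0.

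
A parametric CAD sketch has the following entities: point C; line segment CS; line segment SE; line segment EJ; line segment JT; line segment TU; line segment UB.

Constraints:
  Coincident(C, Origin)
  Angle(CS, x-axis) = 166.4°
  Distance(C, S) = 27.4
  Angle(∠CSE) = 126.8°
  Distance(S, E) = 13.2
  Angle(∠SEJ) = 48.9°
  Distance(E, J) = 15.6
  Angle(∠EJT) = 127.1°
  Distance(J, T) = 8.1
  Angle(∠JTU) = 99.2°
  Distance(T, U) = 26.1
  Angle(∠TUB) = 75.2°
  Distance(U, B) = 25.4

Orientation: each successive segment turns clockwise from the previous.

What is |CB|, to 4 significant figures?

47.01

∠JTU = 99.2° gives TU at -151.6° from the x-axis; with |TU| = 26.1, U = (-37.28, -6.283). ∠TUB = 75.2° gives UB at 103.6° from the x-axis; with |UB| = 25.4, B = (-43.25, 18.41). Then |CB| = |B − C| = 47.01.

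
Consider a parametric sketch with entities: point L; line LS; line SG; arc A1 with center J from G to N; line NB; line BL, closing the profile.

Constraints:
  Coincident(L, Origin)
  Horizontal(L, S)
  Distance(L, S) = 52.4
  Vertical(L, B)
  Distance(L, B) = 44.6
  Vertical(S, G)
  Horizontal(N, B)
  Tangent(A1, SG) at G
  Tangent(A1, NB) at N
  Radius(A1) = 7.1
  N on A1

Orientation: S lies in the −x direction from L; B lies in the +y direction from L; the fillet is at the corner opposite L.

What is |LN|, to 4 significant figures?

63.57

L is at the origin; LS is horizontal with |LS| = 52.4 and S on the −x side, so S = (-52.40, 0.000). L and B share the same x with |LB| = 44.6 and B on the +y side, so B = (0.000, 44.60). The virtual corner opposite L is at (-52.40, 44.60). Since A1 is tangent to SG there, JG ⟂ SG and A1 meets NB tangentially, so JN is at right angles to NB, with radius 7.1, so the center J sits 7.1 in from both sides at J = (-45.30, 37.50). That places the tangent points at G = (-52.40, 37.50) on SG and N = (-45.30, 44.60) on NB. Then |LN| = |N − L| = 63.57.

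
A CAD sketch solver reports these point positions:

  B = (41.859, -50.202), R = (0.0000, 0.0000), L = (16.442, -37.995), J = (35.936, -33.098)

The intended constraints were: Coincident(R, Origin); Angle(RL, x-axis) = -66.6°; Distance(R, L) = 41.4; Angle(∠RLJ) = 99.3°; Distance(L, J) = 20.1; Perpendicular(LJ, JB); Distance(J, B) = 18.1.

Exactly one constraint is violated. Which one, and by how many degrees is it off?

Perpendicular(LJ, JB) — off by 5.00°.

R = (0.00, 0.00) ✓; RL at -66.60° ✓; |RL| = 41.40 ✓; ∠RLJ = 99.30° ✓; |LJ| = 20.10 ✓; ∠(LJ, JB) = 85.00° ✗; |JB| = 18.10 ✓.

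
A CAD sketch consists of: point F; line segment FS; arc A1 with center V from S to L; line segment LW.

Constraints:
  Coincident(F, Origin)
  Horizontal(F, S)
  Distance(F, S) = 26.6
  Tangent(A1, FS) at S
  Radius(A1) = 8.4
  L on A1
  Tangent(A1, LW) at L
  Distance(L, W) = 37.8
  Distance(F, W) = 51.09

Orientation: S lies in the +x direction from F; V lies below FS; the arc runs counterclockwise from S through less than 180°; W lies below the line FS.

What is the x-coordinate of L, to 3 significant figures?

18.2

F is at the origin; FS is horizontal with |FS| = 26.6 and S on the +x side, so S = (26.6, 0.00). A1 meets FS tangentially, so VS is at right angles to FS, so V = S + (0, -8.4) = (26.6, -8.40). Since VL ⟂ LW (tangency), |VW| = √(8.4² + 37.8²) = 38.7 regardless of where L sits on A1. So W lies on both circle(F, 51.09) and circle(V, 38.7); the below-FS intersection is W = (20.8, -46.7). L is the foot of the tangent from W: L = (18.2, -8.97).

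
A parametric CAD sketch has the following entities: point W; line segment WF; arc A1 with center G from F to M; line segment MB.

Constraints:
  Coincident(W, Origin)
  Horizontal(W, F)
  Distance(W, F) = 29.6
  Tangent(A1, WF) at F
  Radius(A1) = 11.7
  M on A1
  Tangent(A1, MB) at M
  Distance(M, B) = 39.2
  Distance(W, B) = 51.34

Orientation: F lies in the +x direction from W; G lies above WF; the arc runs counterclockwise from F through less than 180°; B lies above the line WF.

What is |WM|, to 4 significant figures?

43.12

W is at the origin; WF is horizontal with |WF| = 29.6 and F on the +x side, so F = (29.60, 0.000). The tangent condition forces GF to be normal to WF, so G = F + (0, 11.7) = (29.60, 11.70). Since GM ⟂ MB (tangency), |GB| = √(11.7² + 39.2²) = 40.91 regardless of where M sits on A1. So B lies on both circle(W, 51.34) and circle(G, 40.91); the above-WF intersection is B = (13.82, 49.44). M is the foot of the tangent from B: M = (38.65, 19.11).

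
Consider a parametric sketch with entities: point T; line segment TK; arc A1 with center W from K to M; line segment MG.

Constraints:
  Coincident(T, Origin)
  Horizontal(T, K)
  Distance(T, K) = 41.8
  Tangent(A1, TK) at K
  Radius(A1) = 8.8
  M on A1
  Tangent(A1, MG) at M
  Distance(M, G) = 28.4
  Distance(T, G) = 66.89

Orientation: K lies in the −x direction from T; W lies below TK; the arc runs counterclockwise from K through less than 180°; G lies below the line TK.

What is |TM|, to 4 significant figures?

50.73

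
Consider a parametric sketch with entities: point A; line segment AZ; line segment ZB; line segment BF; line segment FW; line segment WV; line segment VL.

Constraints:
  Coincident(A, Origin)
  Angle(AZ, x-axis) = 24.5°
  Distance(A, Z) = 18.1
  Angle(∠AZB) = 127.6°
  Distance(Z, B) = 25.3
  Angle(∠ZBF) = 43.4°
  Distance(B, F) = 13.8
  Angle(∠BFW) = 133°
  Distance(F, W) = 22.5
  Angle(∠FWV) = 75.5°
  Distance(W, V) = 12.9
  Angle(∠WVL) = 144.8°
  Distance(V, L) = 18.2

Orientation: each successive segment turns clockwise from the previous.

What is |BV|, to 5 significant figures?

28.782

∠BFW = 133.0° gives FW at 148.50° from the x-axis; with |FW| = 22.5, W = (6.3471, 3.7357). ∠FWV = 75.5° gives WV at 44.000° from the x-axis; with |WV| = 12.9, V = (15.627, 12.697). Then |BV| = |V − B| = 28.782.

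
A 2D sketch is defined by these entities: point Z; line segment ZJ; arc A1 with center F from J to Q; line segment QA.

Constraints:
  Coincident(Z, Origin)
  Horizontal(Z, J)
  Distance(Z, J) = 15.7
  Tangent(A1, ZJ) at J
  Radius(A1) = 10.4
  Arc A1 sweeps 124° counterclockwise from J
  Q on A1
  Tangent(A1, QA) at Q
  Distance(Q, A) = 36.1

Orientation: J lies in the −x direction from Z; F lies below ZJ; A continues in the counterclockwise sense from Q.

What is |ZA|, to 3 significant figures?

46.3

Z is at the origin; ZJ is horizontal with |ZJ| = 15.7 and J on the −x side, so J = (-15.7, 0.00). Since A1 is tangent to ZJ there, FJ ⟂ ZJ, so F = J + (0, -10.4) = (-15.7, -10.4). On A1, J sits at bearing 90° from F; a 124° counterclockwise sweep puts Q at bearing 214°, so Q = F + 10.4·(cos 214°, sin 214°) = (-24.3, -16.2). The tangent condition forces FQ to be normal to QA, so QA runs along (−sin 214°, cos 214°); with |QA| = 36.1, A = (-4.14, -46.1). Then |ZA| = |A − Z| = 46.3.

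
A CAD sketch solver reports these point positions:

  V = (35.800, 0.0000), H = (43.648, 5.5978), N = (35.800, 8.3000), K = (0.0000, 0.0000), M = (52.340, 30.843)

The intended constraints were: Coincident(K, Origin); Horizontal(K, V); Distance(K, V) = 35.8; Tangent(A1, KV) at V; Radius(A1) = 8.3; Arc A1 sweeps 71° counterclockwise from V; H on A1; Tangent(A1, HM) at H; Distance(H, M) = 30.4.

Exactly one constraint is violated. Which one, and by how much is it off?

Distance(H, M) = 30.4 — off by 3.70.

K = (0.00, 0.00) ✓; K.y = 0.00, V.y = 0.00 ✓; |KV| = 35.80 ✓; ∠(NV, VK) = 90.00° ✓; |NV| = 8.300 ✓; bearing(N→H) − bearing(N→V) = 71.00° ✓; |NH| = 8.300 ✓; ∠(NH, HM) = 90.00° ✓; |HM| = 26.70 ✗.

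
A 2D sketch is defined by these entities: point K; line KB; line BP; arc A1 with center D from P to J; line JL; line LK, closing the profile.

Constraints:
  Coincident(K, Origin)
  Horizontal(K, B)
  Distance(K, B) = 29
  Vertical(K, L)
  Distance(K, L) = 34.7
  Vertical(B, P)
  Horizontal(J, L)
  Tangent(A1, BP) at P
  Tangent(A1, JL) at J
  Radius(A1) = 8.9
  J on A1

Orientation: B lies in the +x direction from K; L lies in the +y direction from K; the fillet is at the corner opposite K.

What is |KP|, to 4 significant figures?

38.82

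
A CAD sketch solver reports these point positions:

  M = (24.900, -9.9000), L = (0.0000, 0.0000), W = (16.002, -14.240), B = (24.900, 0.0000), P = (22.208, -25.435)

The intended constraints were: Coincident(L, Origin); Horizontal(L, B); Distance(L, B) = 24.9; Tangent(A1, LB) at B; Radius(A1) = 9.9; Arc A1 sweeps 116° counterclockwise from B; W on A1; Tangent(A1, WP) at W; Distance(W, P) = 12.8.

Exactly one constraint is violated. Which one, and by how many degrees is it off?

Tangent(A1, WP) at W — off by 3.00°.

L = (0.00, 0.00) ✓; L.y = 0.00, B.y = 0.00 ✓; |LB| = 24.90 ✓; ∠(MB, BL) = 90.00° ✓; |MB| = 9.900 ✓; bearing(M→W) − bearing(M→B) = 116.0° ✓; |MW| = 9.900 ✓; ∠(MW, WP) = 87.00° ✗; |WP| = 12.80 ✓.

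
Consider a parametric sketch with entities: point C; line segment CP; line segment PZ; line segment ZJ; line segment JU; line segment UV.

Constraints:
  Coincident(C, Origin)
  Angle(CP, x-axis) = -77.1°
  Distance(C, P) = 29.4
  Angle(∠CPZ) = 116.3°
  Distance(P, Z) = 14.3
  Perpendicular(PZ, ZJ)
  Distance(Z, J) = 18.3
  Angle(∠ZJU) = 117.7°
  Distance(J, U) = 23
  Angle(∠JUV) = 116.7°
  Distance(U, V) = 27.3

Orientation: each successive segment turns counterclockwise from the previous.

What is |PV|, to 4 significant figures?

31.15

C is at the origin; CP runs at -77.1° with length 29.4, so P = (6.564, -28.66). ∠CPZ = 116.3° gives PZ at -13.40° from the x-axis; with |PZ| = 14.3, Z = (20.47, -31.97). The perpendicularity gives ZJ at right angles to PZ, so ZJ runs at 76.60°; with |ZJ| = 18.3, J = (24.72, -14.17). ∠ZJU = 117.7° gives JU at 138.9° from the x-axis; with |JU| = 23.0, U = (7.383, 0.9495). ∠JUV = 116.7° gives UV at -157.8° from the x-axis; with |UV| = 27.3, V = (-17.89, -9.366). Then |PV| = |V − P| = 31.15.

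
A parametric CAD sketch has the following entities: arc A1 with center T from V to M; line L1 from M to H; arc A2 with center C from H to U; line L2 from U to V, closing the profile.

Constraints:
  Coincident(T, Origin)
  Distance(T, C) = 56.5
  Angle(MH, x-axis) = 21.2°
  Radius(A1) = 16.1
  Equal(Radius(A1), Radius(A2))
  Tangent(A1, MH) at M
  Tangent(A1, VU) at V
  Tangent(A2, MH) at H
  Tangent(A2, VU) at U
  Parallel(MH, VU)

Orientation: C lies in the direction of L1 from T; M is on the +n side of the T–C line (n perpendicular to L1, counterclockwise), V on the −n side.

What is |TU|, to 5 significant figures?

58.749

Tangency of A1 to both parallel lines with radius 16.1 puts M and V at T ± 16.1·n: M = (-5.8222, 15.010), V = (5.8222, -15.010). Equal radii place H and U the same way about C: H = C + 16.1·n = (46.854, 35.442), U = C − 16.1·n = (58.498, 5.4214). Then |TU| = |U − T| = 58.749.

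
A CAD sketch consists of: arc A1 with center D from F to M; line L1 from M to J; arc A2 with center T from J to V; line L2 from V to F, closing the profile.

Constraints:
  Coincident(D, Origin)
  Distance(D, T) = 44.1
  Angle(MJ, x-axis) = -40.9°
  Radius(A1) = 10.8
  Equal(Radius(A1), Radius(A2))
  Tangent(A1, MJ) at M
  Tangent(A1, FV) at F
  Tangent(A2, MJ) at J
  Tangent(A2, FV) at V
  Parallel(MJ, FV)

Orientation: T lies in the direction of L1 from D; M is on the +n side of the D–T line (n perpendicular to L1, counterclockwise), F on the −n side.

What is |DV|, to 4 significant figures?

45.40

Tangency of A1 to both parallel lines with radius 10.8 puts M and F at D ± 10.8·n: M = (7.071, 8.163), F = (-7.071, -8.163). Equal radii place J and V the same way about T: J = T + 10.8·n = (40.40, -20.71), V = T − 10.8·n = (26.26, -37.04). Then |DV| = |V − D| = 45.40.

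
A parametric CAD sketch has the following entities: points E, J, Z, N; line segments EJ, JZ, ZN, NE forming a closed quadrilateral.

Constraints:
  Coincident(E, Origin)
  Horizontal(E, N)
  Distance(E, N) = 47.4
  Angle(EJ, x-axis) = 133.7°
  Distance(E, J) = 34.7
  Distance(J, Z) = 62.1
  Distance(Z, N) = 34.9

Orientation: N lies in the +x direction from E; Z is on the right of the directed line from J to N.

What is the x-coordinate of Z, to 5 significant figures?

18.771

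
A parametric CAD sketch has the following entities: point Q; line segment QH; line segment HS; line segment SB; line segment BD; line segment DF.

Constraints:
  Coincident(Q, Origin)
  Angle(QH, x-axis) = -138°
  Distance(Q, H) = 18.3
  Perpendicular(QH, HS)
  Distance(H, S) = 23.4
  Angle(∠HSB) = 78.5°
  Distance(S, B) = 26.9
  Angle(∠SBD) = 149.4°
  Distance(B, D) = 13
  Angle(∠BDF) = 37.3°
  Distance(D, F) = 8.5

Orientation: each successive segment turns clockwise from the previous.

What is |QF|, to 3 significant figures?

13.6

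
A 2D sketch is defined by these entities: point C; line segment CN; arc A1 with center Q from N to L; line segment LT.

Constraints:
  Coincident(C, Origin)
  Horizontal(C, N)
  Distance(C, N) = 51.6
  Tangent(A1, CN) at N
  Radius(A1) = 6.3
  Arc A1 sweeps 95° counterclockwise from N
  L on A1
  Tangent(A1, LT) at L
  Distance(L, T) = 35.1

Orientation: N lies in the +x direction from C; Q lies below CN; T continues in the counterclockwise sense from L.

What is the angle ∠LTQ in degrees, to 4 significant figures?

10.18°

C is at the origin; C and N share the same y with |CN| = 51.6 and N on the +x side, so N = (51.60, 0.000). A1 meets CN tangentially, so QN is at right angles to CN, so Q = N + (0, -6.3) = (51.60, -6.300). On A1, N sits at bearing 90° from Q; a 95° counterclockwise sweep puts L at bearing 185°, so L = Q + 6.3·(cos 185°, sin 185°) = (45.32, -6.849). The tangent condition forces QL to be normal to LT, so LT runs along (−sin 185°, cos 185°); with |LT| = 35.1, T = (48.38, -41.82). Then cos ∠LTQ = TL·TQ / (|TL||TQ|), giving 10.18°.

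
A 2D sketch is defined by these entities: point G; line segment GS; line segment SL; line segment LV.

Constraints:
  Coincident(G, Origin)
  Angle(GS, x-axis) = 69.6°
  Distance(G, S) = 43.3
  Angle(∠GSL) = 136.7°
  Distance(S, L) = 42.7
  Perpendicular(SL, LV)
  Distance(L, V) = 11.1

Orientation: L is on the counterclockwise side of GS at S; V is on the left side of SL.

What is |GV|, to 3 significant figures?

76.5

∠GSL = 136.7°, so SL runs at 69.6° + (180° − 136.7°) = 113° from the x-axis; with |SL| = 42.7, L = S + 42.7·(cos 113°, sin 113°) = (-1.52, 79.9). SL is perpendicular to LV; with |LV| = 11.1 on the left of SL, V = L + 11.1·(-0.921, -0.389) = (-11.7, 75.6). Then |GV| = |V − G| = 76.5.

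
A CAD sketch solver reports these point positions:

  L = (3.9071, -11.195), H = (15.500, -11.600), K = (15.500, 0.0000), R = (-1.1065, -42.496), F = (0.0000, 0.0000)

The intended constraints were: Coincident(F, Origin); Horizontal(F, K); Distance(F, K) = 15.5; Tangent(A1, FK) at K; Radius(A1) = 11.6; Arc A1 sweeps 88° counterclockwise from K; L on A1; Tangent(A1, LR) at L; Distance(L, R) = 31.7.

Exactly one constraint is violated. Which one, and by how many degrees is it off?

Tangent(A1, LR) at L — off by 7.10°.

F = (0.00, 0.00) ✓; F.y = 0.00, K.y = 0.00 ✓; |FK| = 15.50 ✓; ∠(HK, KF) = 90.00° ✓; |HK| = 11.60 ✓; bearing(H→L) − bearing(H→K) = 88.00° ✓; |HL| = 11.60 ✓; ∠(HL, LR) = 97.10° ✗; |LR| = 31.70 ✓.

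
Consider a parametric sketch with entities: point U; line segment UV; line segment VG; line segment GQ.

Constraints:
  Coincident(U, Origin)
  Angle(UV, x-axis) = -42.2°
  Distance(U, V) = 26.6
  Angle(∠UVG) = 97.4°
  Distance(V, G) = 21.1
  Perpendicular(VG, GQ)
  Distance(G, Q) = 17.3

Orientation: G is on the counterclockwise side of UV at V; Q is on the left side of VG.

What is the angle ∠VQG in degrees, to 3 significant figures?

50.7°

U is at the origin; UV runs at -42.2° with length 26.6, so V = 26.6·(cos -42.2°, sin -42.2°) = (19.7, -17.9). ∠UVG = 97.4°, so VG runs at -42.2° + (180° − 97.4°) = 40.4° from the x-axis; with |VG| = 21.1, G = V + 21.1·(cos 40.4°, sin 40.4°) = (35.8, -4.19). The perpendicularity gives GQ at right angles to VG; with |GQ| = 17.3 on the left of VG, Q = G + 17.3·(-0.648, 0.762) = (24.6, 8.98). Then cos ∠VQG = QV·QG / (|QV||QG|), giving 50.7°.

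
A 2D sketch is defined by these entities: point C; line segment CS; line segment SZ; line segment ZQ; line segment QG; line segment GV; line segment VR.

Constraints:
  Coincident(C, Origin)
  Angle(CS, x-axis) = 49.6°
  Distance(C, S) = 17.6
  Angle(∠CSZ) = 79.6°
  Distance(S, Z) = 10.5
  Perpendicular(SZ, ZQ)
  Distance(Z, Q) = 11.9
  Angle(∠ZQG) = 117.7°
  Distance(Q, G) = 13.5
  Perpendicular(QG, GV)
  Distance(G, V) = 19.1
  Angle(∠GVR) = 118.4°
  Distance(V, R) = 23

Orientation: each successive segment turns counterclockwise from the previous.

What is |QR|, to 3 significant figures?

30.8

C is at the origin; CS runs at 49.6° with length 17.6, so S = (11.4, 13.4). ∠CSZ = 79.6° gives SZ at 150° from the x-axis; with |SZ| = 10.5, Z = (2.31, 18.7). SZ ⟂ ZQ, so ZQ runs at -120°; with |ZQ| = 11.9, Q = (-3.64, 8.35). ∠ZQG = 117.7° gives QG at -57.7° from the x-axis; with |QG| = 13.5, G = (3.58, -3.06). QG is perpendicular to GV, so GV runs at 32.3°; with |GV| = 19.1, V = (19.7, 7.14). ∠GVR = 118.4° gives VR at 93.9° from the x-axis; with |VR| = 23.0, R = (18.2, 30.1). Then |QR| = |R − Q| = 30.8.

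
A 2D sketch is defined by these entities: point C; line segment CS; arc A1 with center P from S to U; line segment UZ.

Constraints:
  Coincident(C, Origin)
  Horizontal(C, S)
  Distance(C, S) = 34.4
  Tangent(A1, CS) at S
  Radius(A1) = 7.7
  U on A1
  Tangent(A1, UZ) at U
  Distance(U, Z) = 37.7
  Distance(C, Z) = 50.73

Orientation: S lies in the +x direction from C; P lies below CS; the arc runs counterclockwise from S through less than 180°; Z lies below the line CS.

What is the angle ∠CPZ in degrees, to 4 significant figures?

86.84°

C is at the origin; C and S share the same y with |CS| = 34.4 and S on the +x side, so S = (34.40, 0.000). A1 meets CS tangentially, so PS is at right angles to CS, so P = S + (0, -7.7) = (34.40, -7.700). Since PU ⟂ UZ (tangency), |PZ| = √(7.7² + 37.7²) = 38.48 regardless of where U sits on A1. So Z lies on both circle(C, 50.73) and circle(P, 38.48); the below-CS intersection is Z = (23.94, -44.73). U is the foot of the tangent from Z: U = (26.72, -7.131).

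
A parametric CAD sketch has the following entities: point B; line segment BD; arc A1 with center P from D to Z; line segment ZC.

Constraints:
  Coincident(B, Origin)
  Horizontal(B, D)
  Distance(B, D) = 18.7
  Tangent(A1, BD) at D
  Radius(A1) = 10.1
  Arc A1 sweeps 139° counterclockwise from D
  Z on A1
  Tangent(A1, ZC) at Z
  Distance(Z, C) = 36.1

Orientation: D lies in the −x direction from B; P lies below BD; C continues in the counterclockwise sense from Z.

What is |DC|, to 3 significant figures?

46.3

B is at the origin; B and D share the same y with |BD| = 18.7 and D on the −x side, so D = (-18.7, 0.00). Tangency of A1 to BD means the radius PD is perpendicular to BD, so P = D + (0, -10.1) = (-18.7, -10.1). On A1, D sits at bearing 90° from P; a 139° counterclockwise sweep puts Z at bearing 229°, so Z = P + 10.1·(cos 229°, sin 229°) = (-25.3, -17.7). Since A1 is tangent to ZC there, PZ ⟂ ZC, so ZC runs along (−sin 229°, cos 229°); with |ZC| = 36.1, C = (1.92, -41.4). Then |DC| = |C − D| = 46.3.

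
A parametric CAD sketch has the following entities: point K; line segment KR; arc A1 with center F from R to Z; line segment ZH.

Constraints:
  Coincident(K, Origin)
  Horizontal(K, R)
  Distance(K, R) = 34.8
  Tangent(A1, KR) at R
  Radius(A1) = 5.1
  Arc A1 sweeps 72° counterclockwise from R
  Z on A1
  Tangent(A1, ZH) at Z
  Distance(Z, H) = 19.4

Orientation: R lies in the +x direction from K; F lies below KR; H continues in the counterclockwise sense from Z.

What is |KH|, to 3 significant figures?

32.5

K is at the origin; KR is horizontal with |KR| = 34.8 and R on the +x side, so R = (34.8, 0.00). Tangency of A1 to KR means the radius FR is perpendicular to KR, so F = R + (0, -5.1) = (34.8, -5.10). On A1, R sits at bearing 90° from F; a 72° counterclockwise sweep puts Z at bearing 162°, so Z = F + 5.1·(cos 162°, sin 162°) = (29.9, -3.52). Since A1 is tangent to ZH there, FZ ⟂ ZH, so ZH runs along (−sin 162°, cos 162°); with |ZH| = 19.4, H = (24.0, -22.0). Then |KH| = |H − K| = 32.5.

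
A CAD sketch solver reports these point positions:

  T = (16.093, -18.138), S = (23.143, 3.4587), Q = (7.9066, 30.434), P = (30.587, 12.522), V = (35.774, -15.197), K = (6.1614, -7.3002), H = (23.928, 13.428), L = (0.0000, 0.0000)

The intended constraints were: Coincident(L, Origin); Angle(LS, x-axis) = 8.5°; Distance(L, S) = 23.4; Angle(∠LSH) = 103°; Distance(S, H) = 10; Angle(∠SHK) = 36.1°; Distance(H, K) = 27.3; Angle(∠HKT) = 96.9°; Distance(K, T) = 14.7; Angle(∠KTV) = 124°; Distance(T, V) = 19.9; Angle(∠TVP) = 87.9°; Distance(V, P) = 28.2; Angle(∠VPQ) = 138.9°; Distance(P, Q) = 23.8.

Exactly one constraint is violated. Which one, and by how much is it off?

Distance(P, Q) = 23.8 — off by 5.10.

L = (0.00, 0.00) ✓; LS at 8.500° ✓; |LS| = 23.40 ✓; ∠LSH = 103.0° ✓; |SH| = 10.00 ✓; ∠SHK = 36.10° ✓; |HK| = 27.30 ✓; ∠HKT = 96.90° ✓; |KT| = 14.70 ✓; ∠KTV = 124.0° ✓; |TV| = 19.90 ✓; ∠TVP = 87.90° ✓; |VP| = 28.20 ✓; ∠VPQ = 138.9° ✓; |PQ| = 28.90 ✗.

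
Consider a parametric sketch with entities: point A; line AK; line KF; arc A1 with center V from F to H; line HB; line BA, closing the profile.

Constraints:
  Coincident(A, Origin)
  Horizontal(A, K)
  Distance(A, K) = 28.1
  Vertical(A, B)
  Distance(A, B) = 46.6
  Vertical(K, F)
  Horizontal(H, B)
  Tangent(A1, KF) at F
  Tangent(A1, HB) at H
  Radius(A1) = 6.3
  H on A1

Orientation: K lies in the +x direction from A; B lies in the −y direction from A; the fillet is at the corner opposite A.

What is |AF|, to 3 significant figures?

49.1

The virtual corner opposite A is at (28.1, -46.6). Since A1 is tangent to KF there, VF ⟂ KF and A1 meets HB tangentially, so VH is at right angles to HB, with radius 6.3, so the center V sits 6.3 in from both sides at V = (21.8, -40.3). That places the tangent points at F = (28.1, -40.3) on KF and H = (21.8, -46.6) on HB. Then |AF| = |F − A| = 49.1.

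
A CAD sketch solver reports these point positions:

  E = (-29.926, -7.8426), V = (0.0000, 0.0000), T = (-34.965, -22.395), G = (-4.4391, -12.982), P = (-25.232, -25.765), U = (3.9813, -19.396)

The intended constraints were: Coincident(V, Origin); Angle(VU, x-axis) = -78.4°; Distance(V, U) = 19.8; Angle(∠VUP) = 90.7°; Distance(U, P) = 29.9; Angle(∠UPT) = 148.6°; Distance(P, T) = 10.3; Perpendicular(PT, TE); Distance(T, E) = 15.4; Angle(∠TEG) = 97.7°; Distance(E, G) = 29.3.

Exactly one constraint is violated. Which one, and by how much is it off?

Distance(E, G) = 29.3 — off by 3.30.

V = (0.00, 0.00) ✓; VU at -78.40° ✓; |VU| = 19.80 ✓; ∠VUP = 90.70° ✓; |UP| = 29.90 ✓; ∠UPT = 148.6° ✓; |PT| = 10.30 ✓; ∠(PT, TE) = 90.00° ✓; |TE| = 15.40 ✓; ∠TEG = 97.70° ✓; |EG| = 26.00 ✗.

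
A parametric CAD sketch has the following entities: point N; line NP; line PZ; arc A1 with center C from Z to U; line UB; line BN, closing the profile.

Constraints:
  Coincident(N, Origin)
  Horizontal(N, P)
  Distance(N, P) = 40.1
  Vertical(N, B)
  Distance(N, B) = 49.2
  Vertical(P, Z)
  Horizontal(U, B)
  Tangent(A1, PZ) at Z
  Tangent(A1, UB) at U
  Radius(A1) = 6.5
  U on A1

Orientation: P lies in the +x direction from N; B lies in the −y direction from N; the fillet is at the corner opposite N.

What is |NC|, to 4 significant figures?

54.33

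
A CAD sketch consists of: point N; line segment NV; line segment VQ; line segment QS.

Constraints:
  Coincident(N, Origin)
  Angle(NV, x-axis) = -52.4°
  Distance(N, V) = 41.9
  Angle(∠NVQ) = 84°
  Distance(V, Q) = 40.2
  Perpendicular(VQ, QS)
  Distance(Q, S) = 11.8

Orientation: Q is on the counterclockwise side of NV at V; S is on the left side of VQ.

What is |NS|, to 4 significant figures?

46.64

N is at the origin; NV runs at -52.4° with length 41.9, so V = 41.9·(cos -52.4°, sin -52.4°) = (25.57, -33.20). ∠NVQ = 84.0°, so VQ runs at -52.4° + (180° − 84.0°) = 43.60° from the x-axis; with |VQ| = 40.2, Q = V + 40.2·(cos 43.60°, sin 43.60°) = (54.68, -5.474). VQ ⟂ QS; with |QS| = 11.8 on the left of VQ, S = Q + 11.8·(-0.6896, 0.7242) = (46.54, 3.071). Then |NS| = |S − N| = 46.64.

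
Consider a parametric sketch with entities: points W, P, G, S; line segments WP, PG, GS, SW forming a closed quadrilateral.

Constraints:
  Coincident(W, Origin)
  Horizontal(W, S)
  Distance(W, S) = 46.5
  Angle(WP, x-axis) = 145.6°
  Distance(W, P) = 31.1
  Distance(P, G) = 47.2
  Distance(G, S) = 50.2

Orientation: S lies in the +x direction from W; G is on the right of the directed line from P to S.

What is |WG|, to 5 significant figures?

21.364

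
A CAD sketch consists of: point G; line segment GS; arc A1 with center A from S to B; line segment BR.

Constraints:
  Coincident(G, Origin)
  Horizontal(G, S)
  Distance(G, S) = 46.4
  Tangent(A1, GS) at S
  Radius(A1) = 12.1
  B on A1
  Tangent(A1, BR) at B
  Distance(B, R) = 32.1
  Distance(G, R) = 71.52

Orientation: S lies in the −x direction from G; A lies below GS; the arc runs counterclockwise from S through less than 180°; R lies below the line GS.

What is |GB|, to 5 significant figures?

59.927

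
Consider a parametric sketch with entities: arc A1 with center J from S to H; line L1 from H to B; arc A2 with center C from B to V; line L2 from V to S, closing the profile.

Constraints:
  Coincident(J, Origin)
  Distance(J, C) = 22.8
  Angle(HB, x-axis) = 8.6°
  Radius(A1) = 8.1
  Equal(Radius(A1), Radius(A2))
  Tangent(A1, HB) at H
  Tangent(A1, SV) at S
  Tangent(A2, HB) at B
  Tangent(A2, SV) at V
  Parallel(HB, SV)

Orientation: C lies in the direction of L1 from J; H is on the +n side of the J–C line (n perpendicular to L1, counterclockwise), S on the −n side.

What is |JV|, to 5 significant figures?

24.196

Tangency of A1 to both parallel lines with radius 8.1 puts H and S at J ± 8.1·n: H = (-1.2112, 8.0089), S = (1.2112, -8.0089). Equal radii place B and V the same way about C: B = C + 8.1·n = (21.332, 11.418), V = C − 8.1·n = (23.755, -4.5995). Then |JV| = |V − J| = 24.196.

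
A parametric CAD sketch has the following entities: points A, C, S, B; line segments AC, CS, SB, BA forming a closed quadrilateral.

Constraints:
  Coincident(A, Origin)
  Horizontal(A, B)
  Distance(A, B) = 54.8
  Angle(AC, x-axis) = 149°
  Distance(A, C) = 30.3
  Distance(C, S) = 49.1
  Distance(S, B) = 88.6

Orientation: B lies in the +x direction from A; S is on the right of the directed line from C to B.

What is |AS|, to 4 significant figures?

43.15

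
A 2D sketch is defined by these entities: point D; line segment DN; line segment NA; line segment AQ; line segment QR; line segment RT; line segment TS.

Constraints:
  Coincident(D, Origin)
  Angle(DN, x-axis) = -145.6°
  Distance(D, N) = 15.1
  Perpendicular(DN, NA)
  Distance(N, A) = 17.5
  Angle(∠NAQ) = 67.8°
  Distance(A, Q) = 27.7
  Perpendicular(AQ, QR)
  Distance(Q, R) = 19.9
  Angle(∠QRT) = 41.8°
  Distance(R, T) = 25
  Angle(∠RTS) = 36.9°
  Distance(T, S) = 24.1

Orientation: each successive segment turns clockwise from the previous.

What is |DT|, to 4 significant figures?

13.29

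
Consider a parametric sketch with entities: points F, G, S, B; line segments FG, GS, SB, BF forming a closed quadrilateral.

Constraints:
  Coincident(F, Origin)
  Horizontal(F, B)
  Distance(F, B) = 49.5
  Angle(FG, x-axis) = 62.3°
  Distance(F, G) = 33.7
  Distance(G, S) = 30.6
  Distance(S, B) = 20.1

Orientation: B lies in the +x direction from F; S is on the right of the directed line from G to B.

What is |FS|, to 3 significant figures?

29.7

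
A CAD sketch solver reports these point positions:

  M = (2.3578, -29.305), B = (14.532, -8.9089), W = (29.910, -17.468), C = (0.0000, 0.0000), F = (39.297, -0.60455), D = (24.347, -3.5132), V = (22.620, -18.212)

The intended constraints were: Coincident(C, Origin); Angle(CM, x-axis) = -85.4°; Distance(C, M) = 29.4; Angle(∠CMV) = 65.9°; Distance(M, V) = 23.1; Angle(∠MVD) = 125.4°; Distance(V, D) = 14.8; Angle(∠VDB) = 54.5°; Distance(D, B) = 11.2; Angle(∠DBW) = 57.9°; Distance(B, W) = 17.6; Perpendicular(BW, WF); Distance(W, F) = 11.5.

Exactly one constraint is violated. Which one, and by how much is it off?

Distance(W, F) = 11.5 — off by 7.80.

C = (0.00, 0.00) ✓; CM at -85.40° ✓; |CM| = 29.40 ✓; ∠CMV = 65.90° ✓; |MV| = 23.10 ✓; ∠MVD = 125.4° ✓; |VD| = 14.80 ✓; ∠VDB = 54.50° ✓; |DB| = 11.20 ✓; ∠DBW = 57.90° ✓; |BW| = 17.60 ✓; ∠(BW, WF) = 90.00° ✓; |WF| = 19.30 ✗.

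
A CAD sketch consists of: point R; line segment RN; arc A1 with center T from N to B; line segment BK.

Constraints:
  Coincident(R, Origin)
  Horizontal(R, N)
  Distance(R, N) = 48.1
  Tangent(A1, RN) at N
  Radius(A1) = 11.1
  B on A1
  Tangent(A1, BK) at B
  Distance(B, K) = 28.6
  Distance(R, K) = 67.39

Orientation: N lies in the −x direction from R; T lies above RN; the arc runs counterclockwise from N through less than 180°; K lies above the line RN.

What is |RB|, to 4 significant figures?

42.06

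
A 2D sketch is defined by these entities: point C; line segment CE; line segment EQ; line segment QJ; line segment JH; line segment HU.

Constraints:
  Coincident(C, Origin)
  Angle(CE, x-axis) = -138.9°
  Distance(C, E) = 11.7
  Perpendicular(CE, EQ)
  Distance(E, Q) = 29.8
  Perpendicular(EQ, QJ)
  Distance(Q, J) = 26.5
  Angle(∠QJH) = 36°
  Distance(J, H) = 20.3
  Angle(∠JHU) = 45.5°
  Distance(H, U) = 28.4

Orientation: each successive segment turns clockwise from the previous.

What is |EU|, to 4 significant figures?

48.12

C is at the origin; CE runs at -138.9° with length 11.7, so E = (-8.817, -7.691). CE ⟂ EQ, so EQ runs at 131.1°; with |EQ| = 29.8, Q = (-28.41, 14.76). EQ ⟂ QJ, so QJ runs at 41.10°; with |QJ| = 26.5, J = (-8.437, 32.19). ∠QJH = 36.0° gives JH at -102.9° from the x-axis; with |JH| = 20.3, H = (-12.97, 12.40). ∠JHU = 45.5° gives HU at 122.6° from the x-axis; with |HU| = 28.4, U = (-28.27, 36.32). Then |EU| = |U − E| = 48.12.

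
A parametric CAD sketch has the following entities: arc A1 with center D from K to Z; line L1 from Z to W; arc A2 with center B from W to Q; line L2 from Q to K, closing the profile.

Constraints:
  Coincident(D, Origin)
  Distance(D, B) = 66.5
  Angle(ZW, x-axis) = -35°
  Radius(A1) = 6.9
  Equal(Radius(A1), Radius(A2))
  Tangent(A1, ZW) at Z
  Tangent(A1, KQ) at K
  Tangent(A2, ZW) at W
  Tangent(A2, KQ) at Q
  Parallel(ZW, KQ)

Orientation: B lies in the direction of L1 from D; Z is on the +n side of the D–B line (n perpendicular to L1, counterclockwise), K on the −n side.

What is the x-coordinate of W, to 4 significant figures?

58.43

The slot axis is L1's direction at -35.0°, so u = (cos -35.0°, sin -35.0°) = (0.8192, -0.5736) and n = (−sin -35.0°, cos -35.0°) = (0.5736, 0.8192). D is at the origin and B lies 66.5 along u from D, so B = 66.5·u = (54.47, -38.14). Tangency of A1 to both parallel lines with radius 6.9 puts Z and K at D ± 6.9·n: Z = (3.958, 5.652), K = (-3.958, -5.652). Equal radii place W and Q the same way about B: W = B + 6.9·n = (58.43, -32.49), Q = B − 6.9·n = (50.52, -43.79). So W.x = 58.43.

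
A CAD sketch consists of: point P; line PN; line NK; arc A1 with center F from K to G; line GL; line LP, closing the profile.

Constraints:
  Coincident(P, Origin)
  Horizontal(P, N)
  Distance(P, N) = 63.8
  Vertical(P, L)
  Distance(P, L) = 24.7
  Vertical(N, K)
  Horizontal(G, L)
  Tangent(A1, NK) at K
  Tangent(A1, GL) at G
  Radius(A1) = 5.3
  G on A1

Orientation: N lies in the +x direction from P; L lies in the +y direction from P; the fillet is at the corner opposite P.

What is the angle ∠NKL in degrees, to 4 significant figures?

94.75°

P is at the origin; P and N share the same y with |PN| = 63.8 and N on the +x side, so N = (63.80, 0.000). PL is vertical with |PL| = 24.7 and L on the +y side, so L = (0.000, 24.70). The virtual corner opposite P is at (63.80, 24.70). A1 meets NK tangentially, so FK is at right angles to NK and the tangent condition forces FG to be normal to GL, with radius 5.3, so the center F sits 5.3 in from both sides at F = (58.50, 19.40). That places the tangent points at K = (63.80, 19.40) on NK and G = (58.50, 24.70) on GL. Then cos ∠NKL = KN·KL / (|KN||KL|), giving 94.75°.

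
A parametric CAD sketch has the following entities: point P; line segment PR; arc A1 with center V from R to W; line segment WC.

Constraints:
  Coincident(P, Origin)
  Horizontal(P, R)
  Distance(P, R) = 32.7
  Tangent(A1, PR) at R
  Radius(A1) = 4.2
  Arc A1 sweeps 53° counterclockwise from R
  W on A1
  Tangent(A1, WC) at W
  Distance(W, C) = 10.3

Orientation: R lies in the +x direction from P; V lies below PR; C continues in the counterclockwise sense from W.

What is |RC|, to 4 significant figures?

13.76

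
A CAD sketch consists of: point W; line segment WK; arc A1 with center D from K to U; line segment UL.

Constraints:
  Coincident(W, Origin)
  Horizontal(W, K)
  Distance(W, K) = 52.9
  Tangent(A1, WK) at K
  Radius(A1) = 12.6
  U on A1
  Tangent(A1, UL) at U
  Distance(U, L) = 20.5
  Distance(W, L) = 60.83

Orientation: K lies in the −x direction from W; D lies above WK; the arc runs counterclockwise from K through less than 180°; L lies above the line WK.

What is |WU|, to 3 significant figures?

44.7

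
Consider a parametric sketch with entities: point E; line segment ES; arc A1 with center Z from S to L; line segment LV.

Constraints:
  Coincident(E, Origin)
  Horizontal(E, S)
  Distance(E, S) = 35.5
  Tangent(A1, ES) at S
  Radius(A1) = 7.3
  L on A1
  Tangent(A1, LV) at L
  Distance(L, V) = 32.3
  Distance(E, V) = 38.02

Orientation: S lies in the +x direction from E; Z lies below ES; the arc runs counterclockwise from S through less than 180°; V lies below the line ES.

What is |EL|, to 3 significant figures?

29.1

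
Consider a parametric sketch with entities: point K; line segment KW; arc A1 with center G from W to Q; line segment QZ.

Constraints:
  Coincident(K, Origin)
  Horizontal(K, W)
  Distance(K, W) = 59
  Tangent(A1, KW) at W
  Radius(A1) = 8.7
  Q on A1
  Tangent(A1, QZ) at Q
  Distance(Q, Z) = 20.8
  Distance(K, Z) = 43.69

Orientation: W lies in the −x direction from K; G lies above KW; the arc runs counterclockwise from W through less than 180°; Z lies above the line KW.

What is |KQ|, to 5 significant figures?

52.338

K is at the origin; KW is horizontal with |KW| = 59.0 and W on the −x side, so W = (-59.000, 0.0000). Tangency of A1 to KW means the radius GW is perpendicular to KW, so G = W + (0, 8.7) = (-59.000, 8.7000). Since GQ ⟂ QZ (tangency), |GZ| = √(8.7² + 20.8²) = 22.546 regardless of where Q sits on A1. So Z lies on both circle(K, 43.69) and circle(G, 22.546); the above-KW intersection is Z = (-39.150, 19.392). Q is the foot of the tangent from Z: Q = (-52.238, 3.2258).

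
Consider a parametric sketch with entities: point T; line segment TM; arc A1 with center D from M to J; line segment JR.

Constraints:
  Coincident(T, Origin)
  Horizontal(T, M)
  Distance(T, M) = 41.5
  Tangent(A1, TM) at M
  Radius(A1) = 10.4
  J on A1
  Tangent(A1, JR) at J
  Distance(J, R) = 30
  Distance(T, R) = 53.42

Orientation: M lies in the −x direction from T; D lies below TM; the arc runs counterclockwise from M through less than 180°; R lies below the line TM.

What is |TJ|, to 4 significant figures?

52.74

Checks: |DM| = 10.40 ✓; |DJ| = 10.40 ✓; ∠(DJ, JR) = 90.00° ✓; |JR| = 30.00 ✓; |TR| = 53.42 ✓.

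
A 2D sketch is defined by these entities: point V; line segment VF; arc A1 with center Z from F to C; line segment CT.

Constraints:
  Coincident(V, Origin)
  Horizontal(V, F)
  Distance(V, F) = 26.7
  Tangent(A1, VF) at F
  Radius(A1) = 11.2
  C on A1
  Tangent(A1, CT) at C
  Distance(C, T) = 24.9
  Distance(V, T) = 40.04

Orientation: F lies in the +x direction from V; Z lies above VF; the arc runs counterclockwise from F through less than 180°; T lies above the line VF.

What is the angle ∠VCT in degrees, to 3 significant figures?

73.0°

V is at the origin; VF is horizontal with |VF| = 26.7 and F on the +x side, so F = (26.7, 0.00). Tangency of A1 to VF means the radius ZF is perpendicular to VF, so Z = F + (0, 11.2) = (26.7, 11.2). Since ZC ⟂ CT (tangency), |ZT| = √(11.2² + 24.9²) = 27.3 regardless of where C sits on A1. So T lies on both circle(V, 40.04) and circle(Z, 27.3); the above-VF intersection is T = (16.4, 36.5). C is the foot of the tangent from T: C = (34.4, 19.3).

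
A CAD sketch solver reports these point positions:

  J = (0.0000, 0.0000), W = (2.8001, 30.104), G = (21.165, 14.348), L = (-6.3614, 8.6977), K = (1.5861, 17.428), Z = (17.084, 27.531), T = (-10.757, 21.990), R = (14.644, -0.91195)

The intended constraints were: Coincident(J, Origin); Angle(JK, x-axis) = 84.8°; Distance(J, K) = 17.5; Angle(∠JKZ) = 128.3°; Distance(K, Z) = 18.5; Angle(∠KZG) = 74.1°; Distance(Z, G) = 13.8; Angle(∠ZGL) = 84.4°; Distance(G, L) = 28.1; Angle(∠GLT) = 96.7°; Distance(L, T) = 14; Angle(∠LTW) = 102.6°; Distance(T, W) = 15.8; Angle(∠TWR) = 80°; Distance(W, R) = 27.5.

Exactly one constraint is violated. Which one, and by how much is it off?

Distance(W, R) = 27.5 — off by 5.70.

J = (0.00, 0.00) ✓; JK at 84.80° ✓; |JK| = 17.50 ✓; ∠JKZ = 128.3° ✓; |KZ| = 18.50 ✓; ∠KZG = 74.10° ✓; |ZG| = 13.80 ✓; ∠ZGL = 84.40° ✓; |GL| = 28.10 ✓; ∠GLT = 96.70° ✓; |LT| = 14.00 ✓; ∠LTW = 102.6° ✓; |TW| = 15.80 ✓; ∠TWR = 80.00° ✓; |WR| = 33.20 ✗.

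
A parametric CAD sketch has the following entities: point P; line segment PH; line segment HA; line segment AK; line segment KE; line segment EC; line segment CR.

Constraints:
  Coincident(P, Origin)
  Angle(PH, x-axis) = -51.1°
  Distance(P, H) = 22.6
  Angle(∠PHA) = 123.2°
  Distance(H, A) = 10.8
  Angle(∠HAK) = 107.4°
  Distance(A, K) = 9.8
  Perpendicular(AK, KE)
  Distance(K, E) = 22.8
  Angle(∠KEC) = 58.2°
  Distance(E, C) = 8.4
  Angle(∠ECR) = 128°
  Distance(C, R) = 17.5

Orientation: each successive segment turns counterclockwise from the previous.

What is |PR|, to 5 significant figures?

28.721

∠KEC = 58.2° gives EC at -69.900° from the x-axis; with |EC| = 8.4, C = (7.4863, -10.184). ∠ECR = 128.0° gives CR at -17.900° from the x-axis; with |CR| = 17.5, R = (24.139, -15.563). Then |PR| = |R − P| = 28.721.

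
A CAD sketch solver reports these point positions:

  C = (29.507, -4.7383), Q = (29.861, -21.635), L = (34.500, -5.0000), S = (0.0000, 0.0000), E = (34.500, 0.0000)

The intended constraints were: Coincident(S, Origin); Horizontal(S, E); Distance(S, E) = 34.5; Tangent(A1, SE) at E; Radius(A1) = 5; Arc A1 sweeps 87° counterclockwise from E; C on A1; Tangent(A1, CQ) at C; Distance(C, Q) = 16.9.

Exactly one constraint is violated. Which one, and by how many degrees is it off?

Tangent(A1, CQ) at C — off by 4.20°.

S = (0.00, 0.00) ✓; S.y = 0.00, E.y = 0.00 ✓; |SE| = 34.50 ✓; ∠(LE, ES) = 90.00° ✓; |LE| = 5.000 ✓; bearing(L→C) − bearing(L→E) = 87.00° ✓; |LC| = 5.000 ✓; ∠(LC, CQ) = 85.80° ✗; |CQ| = 16.90 ✓.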